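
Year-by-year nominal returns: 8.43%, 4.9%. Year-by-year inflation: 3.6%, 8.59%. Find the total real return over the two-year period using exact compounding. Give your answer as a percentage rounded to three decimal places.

1.106%

Nominal growth factor = 1.0843 × 1.0490 = 1.137431
Price-level growth factor = 1.0360 × 1.0859 = 1.124992
Real growth factor = 1.137431 / 1.124992 = 1.011056
Total real return = 1.011056 − 1 → 1.106%.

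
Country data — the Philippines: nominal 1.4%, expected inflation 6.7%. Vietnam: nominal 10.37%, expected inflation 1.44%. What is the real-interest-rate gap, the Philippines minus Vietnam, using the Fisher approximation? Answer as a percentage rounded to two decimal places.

The Philippines: 1.4% − 6.7% = -5.300%
Vietnam: 10.37% − 1.44% = 8.930%
Differential = -14.230% → -14.23%.

-14.23%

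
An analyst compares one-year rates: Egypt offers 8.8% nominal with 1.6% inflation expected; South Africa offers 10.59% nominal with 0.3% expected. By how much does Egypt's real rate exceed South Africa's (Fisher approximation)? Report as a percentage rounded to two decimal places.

Egypt: 8.8% − 1.6% = 7.200%
South Africa: 10.59% − 0.3% = 10.290%
Differential = -3.090% → -3.09%.

-3.09%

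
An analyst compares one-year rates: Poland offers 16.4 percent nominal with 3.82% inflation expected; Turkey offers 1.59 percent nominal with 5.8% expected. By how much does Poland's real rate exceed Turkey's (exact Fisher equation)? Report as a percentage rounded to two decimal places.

Poland: (1 + 0.1640)/(1 + 0.0382) − 1 = 12.1171%
Turkey: (1 + 0.0159)/(1 + 0.0580) − 1 = -3.9792%
Differential = 12.1171% − (-3.9792%) = 16.0963% → 16.10%.

16.10%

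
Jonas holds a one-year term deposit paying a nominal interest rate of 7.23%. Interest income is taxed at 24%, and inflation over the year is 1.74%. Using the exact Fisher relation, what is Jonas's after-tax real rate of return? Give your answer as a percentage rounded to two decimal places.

3.69%

After-tax nominal return = 7.23% × (1 − 0.24) = 5.4948%.
1 + r = 1.054948 / 1.01740 = 1.036906
After-tax real rate = 1.036906 − 1 → 3.69%.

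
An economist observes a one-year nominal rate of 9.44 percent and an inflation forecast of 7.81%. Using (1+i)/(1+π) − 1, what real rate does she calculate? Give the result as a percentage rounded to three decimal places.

1 + r = 1.09440 / 1.07810 = 1.015119
r = 1.015119 − 1 = 1.5119%, i.e. 1.512%.

1.512%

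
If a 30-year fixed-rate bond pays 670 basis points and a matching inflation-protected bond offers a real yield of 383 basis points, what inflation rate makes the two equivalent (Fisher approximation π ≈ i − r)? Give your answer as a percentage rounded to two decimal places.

2.87%

π ≈ i − r = 6.7% − 3.83% → 2.87%.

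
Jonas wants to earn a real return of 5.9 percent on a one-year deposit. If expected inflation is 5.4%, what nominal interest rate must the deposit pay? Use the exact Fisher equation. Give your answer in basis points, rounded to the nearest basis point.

1162 basis points

(1 + i) = (1 + r)(1 + π) = 1.05900 × 1.05400 = 1.116186
i = 1.116186 − 1, so the required nominal rate is 1162 basis points.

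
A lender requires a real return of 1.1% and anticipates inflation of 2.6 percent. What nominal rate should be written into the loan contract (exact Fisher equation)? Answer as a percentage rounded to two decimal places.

(1 + i) = (1 + r)(1 + π) = 1.01100 × 1.02600 = 1.037286
i = 1.037286 − 1, so the required nominal rate is 3.73%.

3.73%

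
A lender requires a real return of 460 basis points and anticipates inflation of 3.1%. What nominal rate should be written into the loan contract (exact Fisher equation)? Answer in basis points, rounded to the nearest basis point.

(1 + i) = (1 + r)(1 + π) = 1.04600 × 1.03100 = 1.078426
i = 1.078426 − 1, so the required nominal rate is 784 basis points.

784 basis points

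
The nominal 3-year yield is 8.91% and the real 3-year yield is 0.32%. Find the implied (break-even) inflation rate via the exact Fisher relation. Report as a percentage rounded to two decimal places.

8.56%

(1 + π) = (1 + i)/(1 + r) = 1.08910 / 1.00320 = 1.085626
Break-even inflation = 1.085626 − 1 → 8.56%.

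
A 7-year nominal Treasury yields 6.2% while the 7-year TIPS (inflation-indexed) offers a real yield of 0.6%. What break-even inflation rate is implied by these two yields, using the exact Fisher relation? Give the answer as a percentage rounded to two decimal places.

(1 + π) = (1 + i)/(1 + r) = 1.06200 / 1.00600 = 1.055666
Break-even inflation = 1.055666 − 1 → 5.57%.

5.57%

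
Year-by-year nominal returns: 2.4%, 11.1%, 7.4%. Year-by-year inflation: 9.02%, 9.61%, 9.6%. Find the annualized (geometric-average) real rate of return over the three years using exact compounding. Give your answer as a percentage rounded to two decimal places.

Nominal growth factor = 1.0240 × 1.1110 × 1.0740 = 1.22185114
Price-level growth factor = 1.0902 × 1.0961 × 1.0960 = 1.30968517
Real growth factor = 1.22185114 / 1.30968517 = 0.93293500
Annualized real rate = 0.93293500^(1/3) − 1 = -2.2874% → -2.29%.

-2.29%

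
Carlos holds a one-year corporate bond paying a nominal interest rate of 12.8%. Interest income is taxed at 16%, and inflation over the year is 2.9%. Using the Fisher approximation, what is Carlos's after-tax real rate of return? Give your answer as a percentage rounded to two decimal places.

After-tax nominal return = 12.8% × (1 − 0.16) = 10.7520%.
r ≈ 10.7520% − 2.9% → 7.85%.

7.85%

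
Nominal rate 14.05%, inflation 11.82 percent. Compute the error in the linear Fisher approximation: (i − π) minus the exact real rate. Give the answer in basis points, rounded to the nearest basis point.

24 basis points

Approximate: r ≈ 14.050% − 11.820% = 2.2300%
Exact: (1 + 0.1405)/(1 + 0.1182) − 1 = 1.9943%
Error = 2.2300% − 1.9943% = 0.2357% → 24 basis points.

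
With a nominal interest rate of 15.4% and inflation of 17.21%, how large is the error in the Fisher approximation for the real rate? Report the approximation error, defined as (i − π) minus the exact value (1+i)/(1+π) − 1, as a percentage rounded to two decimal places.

Approximate: r ≈ 15.400% − 17.210% = -1.8100%
Exact: (1 + 0.1540)/(1 + 0.1721) − 1 = -1.5442%
Error = -1.8100% − (-1.5442%) = -0.2658% → -0.27%.

-0.27%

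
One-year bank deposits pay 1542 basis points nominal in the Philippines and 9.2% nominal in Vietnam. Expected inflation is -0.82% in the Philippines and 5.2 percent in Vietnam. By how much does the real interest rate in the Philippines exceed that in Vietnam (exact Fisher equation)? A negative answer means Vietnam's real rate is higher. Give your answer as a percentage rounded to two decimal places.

The Philippines: (1 + 0.1542)/(1 − 0.0082) − 1 = 16.3743%
Vietnam: (1 + 0.0920)/(1 + 0.0520) − 1 = 3.8023%
Differential = 16.3743% − 3.8023% = 12.5720% → 12.57%.

12.57%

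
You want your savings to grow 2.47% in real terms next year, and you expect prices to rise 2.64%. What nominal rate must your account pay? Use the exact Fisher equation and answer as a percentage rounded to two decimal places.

(1 + i) = (1 + r)(1 + π) = 1.02470 × 1.02640 = 1.05175208
i = 1.05175208 − 1, so the required nominal rate is 5.18%.

5.18%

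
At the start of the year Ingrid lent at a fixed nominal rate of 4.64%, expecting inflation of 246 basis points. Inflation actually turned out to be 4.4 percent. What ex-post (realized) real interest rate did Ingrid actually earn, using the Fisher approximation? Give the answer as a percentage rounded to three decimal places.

0.240%

Ex-post: 4.64% − 4.4% = 0.240%
So the realized real rate is 0.240%.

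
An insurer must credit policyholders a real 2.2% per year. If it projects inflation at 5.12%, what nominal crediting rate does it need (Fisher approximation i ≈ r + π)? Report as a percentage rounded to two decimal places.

7.32%

i ≈ r + π = 2.2% + 5.12% = 7.32%.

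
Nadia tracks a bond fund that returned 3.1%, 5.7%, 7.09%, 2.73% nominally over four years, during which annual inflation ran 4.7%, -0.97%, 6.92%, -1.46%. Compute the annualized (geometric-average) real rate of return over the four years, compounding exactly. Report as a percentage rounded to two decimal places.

Nominal growth factor = 1.0310 × 1.0570 × 1.0709 × 1.0273 = 1.19889144
Price-level growth factor = 1.0470 × 0.9903 × 1.0692 × 0.9854 = 1.09240824
Real growth factor = 1.19889144 / 1.09240824 = 1.09747564
Annualized real rate = 1.09747564^(1/4) − 1 = 2.3526% → 2.35%.

2.35%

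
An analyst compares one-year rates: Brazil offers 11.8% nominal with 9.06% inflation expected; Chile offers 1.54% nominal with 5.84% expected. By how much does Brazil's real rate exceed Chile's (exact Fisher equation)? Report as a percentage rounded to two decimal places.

6.58%

Brazil: (1 + 0.1180)/(1 + 0.0906) − 1 = 2.5124%
Chile: (1 + 0.0154)/(1 + 0.0584) − 1 = -4.0627%
Differential = 2.5124% − (-4.0627%) = 6.5751% → 6.58%.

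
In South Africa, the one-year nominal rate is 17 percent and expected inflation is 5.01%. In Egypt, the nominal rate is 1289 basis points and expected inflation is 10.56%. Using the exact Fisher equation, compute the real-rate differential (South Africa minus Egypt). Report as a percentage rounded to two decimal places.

South Africa: (1 + 0.1700)/(1 + 0.0501) − 1 = 11.4180%
Egypt: (1 + 0.1289)/(1 + 0.1056) − 1 = 2.1075%
Differential = 11.4180% − 2.1075% = 9.3105% → 9.31%.

9.31%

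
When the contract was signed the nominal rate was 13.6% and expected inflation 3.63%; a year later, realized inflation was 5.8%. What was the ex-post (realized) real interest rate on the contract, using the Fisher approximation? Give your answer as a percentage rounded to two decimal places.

7.80%

Ex-post: 13.6% − 5.8% = 7.800%
So the realized real rate is 7.80%.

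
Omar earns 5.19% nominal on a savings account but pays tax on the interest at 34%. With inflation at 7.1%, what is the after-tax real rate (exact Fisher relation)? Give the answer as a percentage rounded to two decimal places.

After-tax nominal return = 5.19% × (1 − 0.34) = 3.4254%.
1 + r = 1.034254 / 1.07100 = 0.965690
After-tax real rate = 0.965690 − 1 → -3.43%.

-3.43%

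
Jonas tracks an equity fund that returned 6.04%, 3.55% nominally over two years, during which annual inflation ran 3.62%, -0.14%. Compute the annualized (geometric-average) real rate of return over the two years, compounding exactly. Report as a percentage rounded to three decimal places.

Nominal growth factor = 1.0604 × 1.0355 = 1.09804420
Price-level growth factor = 1.0362 × 0.9986 = 1.03474932
Real growth factor = 1.09804420 / 1.03474932 = 1.06116929
Annualized real rate = 1.06116929^(1/2) − 1 = 3.0131% → 3.013%.

3.013%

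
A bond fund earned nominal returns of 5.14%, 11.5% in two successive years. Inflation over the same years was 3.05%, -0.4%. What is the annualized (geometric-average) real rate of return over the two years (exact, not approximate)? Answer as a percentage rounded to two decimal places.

6.87%

Compound the nominal returns: 1.0514 × 1.1150 = 1.17231100.
Compound inflation: 1.0305 × 0.9960 = 1.02637800.
Deflate: 1.17231100 / 1.02637800 = 1.14218251.
Annualized real rate = 1.14218251^(1/2) − 1 = 6.8729% → 6.87%.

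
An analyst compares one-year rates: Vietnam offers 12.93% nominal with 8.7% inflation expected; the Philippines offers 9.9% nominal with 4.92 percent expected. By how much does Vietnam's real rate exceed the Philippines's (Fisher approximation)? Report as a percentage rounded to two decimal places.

-0.75%

Vietnam: 12.93% − 8.7% = 4.230%
The Philippines: 9.9% − 4.92% = 4.980%
Differential = -0.750% → -0.75%.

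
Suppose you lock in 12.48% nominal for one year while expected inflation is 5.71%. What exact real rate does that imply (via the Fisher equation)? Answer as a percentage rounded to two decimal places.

6.40%

1 + r = 1.12480 / 1.05710 = 1.064043
r = 1.064043 − 1 = 6.4043%, i.e. 6.40%.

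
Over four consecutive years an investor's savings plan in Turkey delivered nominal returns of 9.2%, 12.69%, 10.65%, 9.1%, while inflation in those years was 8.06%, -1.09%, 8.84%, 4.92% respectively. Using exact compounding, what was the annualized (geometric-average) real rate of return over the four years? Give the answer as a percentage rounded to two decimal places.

Nominal growth factor = 1.0920 × 1.1269 × 1.1065 × 1.0910 = 1.48553944
Price-level growth factor = 1.0806 × 0.9891 × 1.0884 × 1.0492 = 1.22053990
Real growth factor = 1.48553944 / 1.22053990 = 1.21711666
Annualized real rate = 1.21711666^(1/4) − 1 = 5.0348% → 5.03%.

5.03%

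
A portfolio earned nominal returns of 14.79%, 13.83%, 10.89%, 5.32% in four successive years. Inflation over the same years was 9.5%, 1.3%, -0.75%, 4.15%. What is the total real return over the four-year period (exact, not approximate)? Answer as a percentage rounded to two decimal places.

Compound the nominal returns: 1.1479 × 1.1383 × 1.1089 × 1.0532 = 1.526033.
Compound inflation: 1.0950 × 1.0130 × 0.9925 × 1.0415 = 1.146604.
Deflate: 1.526033 / 1.146604 = 1.330916.
Total real return = 1.330916 − 1 → 33.09%.

33.09%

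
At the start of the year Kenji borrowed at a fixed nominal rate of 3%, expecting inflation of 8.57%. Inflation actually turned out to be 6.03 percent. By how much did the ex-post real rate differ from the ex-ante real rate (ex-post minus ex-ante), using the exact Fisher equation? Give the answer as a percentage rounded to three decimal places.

2.273%

Ex-ante: (1 + 0.0300)/(1 + 0.0857) − 1 = -5.1303%
Ex-post: (1 + 0.0300)/(1 + 0.0603) − 1 = -2.8577%
Difference (ex-post − ex-ante) = 2.2726% → 2.273%.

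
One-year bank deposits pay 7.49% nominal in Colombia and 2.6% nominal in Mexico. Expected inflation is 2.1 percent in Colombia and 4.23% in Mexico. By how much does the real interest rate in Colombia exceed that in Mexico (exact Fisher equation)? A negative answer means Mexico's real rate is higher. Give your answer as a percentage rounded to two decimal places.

6.84%

Colombia: (1 + 0.0749)/(1 + 0.0210) − 1 = 5.2791%
Mexico: (1 + 0.0260)/(1 + 0.0423) − 1 = -1.5638%
Differential = 5.2791% − (-1.5638%) = 6.8430% → 6.84%.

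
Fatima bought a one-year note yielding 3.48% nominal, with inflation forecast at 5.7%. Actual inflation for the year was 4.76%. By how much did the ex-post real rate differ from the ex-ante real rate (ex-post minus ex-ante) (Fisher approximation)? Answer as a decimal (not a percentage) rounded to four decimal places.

Ex-ante: 3.48% − 5.7% = -2.220%
Ex-post: 3.48% − 4.76% = -1.280%
Difference (ex-post − ex-ante) = 0.9400% → 0.0094.

0.0094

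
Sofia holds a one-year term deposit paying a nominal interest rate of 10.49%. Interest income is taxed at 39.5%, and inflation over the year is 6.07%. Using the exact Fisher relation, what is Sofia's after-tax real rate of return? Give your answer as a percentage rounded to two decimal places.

After-tax nominal return = 10.49% × (1 − 0.395) = 6.34645%.
1 + r = 1.0634645 / 1.06070 = 1.002606
After-tax real rate = 1.002606 − 1 → 0.26%.

0.26%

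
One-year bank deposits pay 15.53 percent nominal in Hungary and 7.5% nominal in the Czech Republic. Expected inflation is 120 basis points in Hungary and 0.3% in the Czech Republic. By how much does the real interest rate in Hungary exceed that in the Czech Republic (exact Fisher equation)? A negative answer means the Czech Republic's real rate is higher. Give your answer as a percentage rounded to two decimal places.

Hungary: (1 + 0.1553)/(1 + 0.0120) − 1 = 14.1601%
The Czech Republic: (1 + 0.0750)/(1 + 0.0030) − 1 = 7.1785%
Differential = 14.1601% − 7.1785% = 6.9816% → 6.98%.

6.98%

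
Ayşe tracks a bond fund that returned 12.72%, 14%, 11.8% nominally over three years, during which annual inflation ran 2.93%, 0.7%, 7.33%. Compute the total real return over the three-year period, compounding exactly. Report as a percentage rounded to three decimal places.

29.138%

Nominal growth factor = 1.1272 × 1.1400 × 1.1180 = 1.436639
Price-level growth factor = 1.0293 × 1.0070 × 1.0733 = 1.112481
Real growth factor = 1.436639 / 1.112481 = 1.291383
Total real return = 1.291383 − 1 → 29.138%.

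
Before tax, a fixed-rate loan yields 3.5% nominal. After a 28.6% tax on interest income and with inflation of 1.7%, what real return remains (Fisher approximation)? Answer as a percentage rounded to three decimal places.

0.799%

After-tax nominal return = 3.5% × (1 − 0.286) = 2.4990%.
r ≈ 2.4990% − 1.7% → 0.799%.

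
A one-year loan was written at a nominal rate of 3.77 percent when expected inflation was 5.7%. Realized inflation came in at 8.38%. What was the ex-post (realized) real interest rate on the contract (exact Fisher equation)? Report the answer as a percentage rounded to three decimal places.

Ex-post: (1 + 0.0377)/(1 + 0.0838) − 1 = -4.2536%
So the realized real rate is -4.254%.

-4.254%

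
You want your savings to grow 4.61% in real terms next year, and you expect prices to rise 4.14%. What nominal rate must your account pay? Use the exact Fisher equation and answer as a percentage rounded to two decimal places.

(1 + i) = (1 + r)(1 + π) = 1.04610 × 1.04140 = 1.08940854
i = 1.08940854 − 1, so the required nominal rate is 8.94%.

8.94%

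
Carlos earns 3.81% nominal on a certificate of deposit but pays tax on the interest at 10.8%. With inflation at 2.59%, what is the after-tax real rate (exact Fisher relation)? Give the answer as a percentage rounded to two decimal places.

0.79%

After-tax nominal return = 3.81% × (1 − 0.108) = 3.39852%.
1 + r = 1.0339852 / 1.02590 = 1.007881
After-tax real rate = 1.007881 − 1 → 0.79%.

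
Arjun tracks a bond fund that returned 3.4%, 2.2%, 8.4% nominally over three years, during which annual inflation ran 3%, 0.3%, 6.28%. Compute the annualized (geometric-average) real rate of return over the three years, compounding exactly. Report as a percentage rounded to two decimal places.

Nominal growth factor = 1.0340 × 1.0220 × 1.0840 = 1.14551483
Price-level growth factor = 1.0300 × 1.0030 × 1.0628 = 1.09796805
Real growth factor = 1.14551483 / 1.09796805 = 1.04330434
Annualized real rate = 1.04330434^(1/3) − 1 = 1.4231% → 1.42%.

1.42%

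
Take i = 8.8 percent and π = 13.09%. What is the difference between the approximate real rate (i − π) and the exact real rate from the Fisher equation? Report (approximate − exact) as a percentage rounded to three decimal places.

Approximate: r ≈ 8.800% − 13.090% = -4.2900%
Exact: (1 + 0.0880)/(1 + 0.1309) − 1 = -3.7934%
Error = -4.2900% − (-3.7934%) = -0.4966% → -0.497%.

-0.497%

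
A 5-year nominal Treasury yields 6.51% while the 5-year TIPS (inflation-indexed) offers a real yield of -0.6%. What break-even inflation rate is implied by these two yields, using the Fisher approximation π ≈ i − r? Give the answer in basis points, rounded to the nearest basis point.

711 basis points

π ≈ i − r = 6.51% − (-0.6%) → 711 basis points.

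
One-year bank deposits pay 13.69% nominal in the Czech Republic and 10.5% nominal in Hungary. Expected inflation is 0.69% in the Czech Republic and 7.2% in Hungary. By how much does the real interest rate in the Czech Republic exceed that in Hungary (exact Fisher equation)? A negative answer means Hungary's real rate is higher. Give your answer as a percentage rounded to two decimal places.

9.83%

The Czech Republic: (1 + 0.1369)/(1 + 0.0069) − 1 = 12.9109%
Hungary: (1 + 0.1050)/(1 + 0.0720) − 1 = 3.0784%
Differential = 12.9109% − 3.0784% = 9.8326% → 9.83%.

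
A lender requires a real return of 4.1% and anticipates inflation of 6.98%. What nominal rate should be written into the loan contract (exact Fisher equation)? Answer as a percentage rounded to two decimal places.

11.37%

(1 + i) = (1 + r)(1 + π) = 1.04100 × 1.06980 = 1.1136618
i = 1.1136618 − 1, so the required nominal rate is 11.37%.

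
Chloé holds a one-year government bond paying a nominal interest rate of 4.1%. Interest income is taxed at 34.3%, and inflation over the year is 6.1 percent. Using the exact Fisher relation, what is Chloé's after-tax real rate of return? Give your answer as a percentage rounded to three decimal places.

After-tax nominal return = 4.1% × (1 − 0.343) = 2.6937%.
1 + r = 1.026937 / 1.06100 = 0.9678954
After-tax real rate = 0.9678954 − 1 → -3.210%.

-3.210%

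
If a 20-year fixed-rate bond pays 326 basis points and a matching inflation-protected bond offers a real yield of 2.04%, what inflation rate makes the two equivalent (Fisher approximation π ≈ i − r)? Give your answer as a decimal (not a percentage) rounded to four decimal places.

π ≈ i − r = 3.26% − 2.04% → 0.0122.

0.0122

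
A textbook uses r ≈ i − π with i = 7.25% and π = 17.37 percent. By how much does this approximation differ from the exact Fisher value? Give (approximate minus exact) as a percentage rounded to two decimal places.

Approximate: r ≈ 7.250% − 17.370% = -10.1200%
Exact: (1 + 0.0725)/(1 + 0.1737) − 1 = -8.6223%
Error = -10.1200% − (-8.6223%) = -1.4977% → -1.50%.

-1.50%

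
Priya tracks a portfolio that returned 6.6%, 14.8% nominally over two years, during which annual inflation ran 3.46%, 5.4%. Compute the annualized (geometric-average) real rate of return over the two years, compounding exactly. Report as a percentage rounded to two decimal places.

5.94%

Compound the nominal returns: 1.0660 × 1.1480 = 1.22376800.
Compound inflation: 1.0346 × 1.0540 = 1.09046840.
Deflate: 1.22376800 / 1.09046840 = 1.12224068.
Annualized real rate = 1.12224068^(1/2) − 1 = 5.9359% → 5.94%.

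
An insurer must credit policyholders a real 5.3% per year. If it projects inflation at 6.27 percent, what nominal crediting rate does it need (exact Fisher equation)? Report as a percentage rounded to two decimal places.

11.90%

(1 + i) = (1 + r)(1 + π) = 1.05300 × 1.06270 = 1.1190231
i = 1.1190231 − 1, so the required nominal rate is 11.90%.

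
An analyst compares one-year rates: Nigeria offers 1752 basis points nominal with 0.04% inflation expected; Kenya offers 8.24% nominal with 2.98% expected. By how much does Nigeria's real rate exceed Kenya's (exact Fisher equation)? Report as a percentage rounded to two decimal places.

12.37%

Nigeria: (1 + 0.1752)/(1 + 0.0004) − 1 = 17.4730%
Kenya: (1 + 0.0824)/(1 + 0.0298) − 1 = 5.1078%
Differential = 17.4730% − 5.1078% = 12.3652% → 12.37%.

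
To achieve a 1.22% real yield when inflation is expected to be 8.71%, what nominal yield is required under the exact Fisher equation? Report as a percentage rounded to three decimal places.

10.036%

(1 + i) = (1 + r)(1 + π) = 1.01220 × 1.08710 = 1.10036262
i = 1.10036262 − 1, so the required nominal rate is 10.036%.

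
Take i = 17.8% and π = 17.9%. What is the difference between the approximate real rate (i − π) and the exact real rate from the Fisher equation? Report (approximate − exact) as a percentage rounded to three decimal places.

-0.015%

Approximate: r ≈ 17.800% − 17.900% = -0.1000%
Exact: (1 + 0.1780)/(1 + 0.1790) − 1 = -0.0848%
Error = -0.1000% − (-0.0848%) = -0.0152% → -0.015%.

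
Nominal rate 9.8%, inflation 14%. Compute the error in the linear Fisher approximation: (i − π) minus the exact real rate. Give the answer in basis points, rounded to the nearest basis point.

-52 basis points

Approximate: r ≈ 9.800% − 14.000% = -4.2000%
Exact: (1 + 0.0980)/(1 + 0.1400) − 1 = -3.6842%
Error = -4.2000% − (-3.6842%) = -0.5158% → -52 basis points.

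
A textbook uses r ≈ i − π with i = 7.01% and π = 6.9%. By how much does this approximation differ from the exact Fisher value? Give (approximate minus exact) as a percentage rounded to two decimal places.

0.01%

Approximate: r ≈ 7.010% − 6.900% = 0.1100%
Exact: (1 + 0.0701)/(1 + 0.0690) − 1 = 0.1029%
Error = 0.1100% − 0.1029% = 0.0071% → 0.01%.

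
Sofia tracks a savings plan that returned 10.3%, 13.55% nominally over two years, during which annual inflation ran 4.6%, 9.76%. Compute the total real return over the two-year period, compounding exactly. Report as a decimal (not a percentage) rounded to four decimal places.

0.0909

Compound the nominal returns: 1.1030 × 1.1355 = 1.252457.
Compound inflation: 1.0460 × 1.0976 = 1.148090.
Deflate: 1.252457 / 1.148090 = 1.090905.
Total real return = 1.090905 − 1 → 0.0909.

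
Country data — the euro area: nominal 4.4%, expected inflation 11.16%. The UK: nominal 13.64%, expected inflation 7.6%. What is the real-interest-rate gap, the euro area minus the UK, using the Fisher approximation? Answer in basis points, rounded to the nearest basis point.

-1280 basis points

The euro area: 4.4% − 11.16% = -6.760%
The UK: 13.64% − 7.6% = 6.040%
Differential = -12.800% → -1280 basis points.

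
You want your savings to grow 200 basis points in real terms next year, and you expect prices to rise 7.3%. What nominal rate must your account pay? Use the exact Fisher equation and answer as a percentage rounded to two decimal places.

(1 + i) = (1 + r)(1 + π) = 1.02000 × 1.07300 = 1.09446
i = 1.09446 − 1, so the required nominal rate is 9.45%.

9.45%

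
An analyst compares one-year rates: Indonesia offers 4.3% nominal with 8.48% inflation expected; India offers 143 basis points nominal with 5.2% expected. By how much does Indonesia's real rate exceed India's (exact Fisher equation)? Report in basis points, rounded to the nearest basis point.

Indonesia: (1 + 0.0430)/(1 + 0.0848) − 1 = -3.8532%
India: (1 + 0.0143)/(1 + 0.0520) − 1 = -3.5837%
Differential = -3.8532% − (-3.5837%) = -0.2696% → -27 basis points.

-27 basis points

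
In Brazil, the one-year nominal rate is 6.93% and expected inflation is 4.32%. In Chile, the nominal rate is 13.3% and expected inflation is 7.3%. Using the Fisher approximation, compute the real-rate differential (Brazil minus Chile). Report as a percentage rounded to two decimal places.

Brazil: 6.93% − 4.32% = 2.610%
Chile: 13.3% − 7.3% = 6.000%
Differential = -3.390% → -3.39%.

-3.39%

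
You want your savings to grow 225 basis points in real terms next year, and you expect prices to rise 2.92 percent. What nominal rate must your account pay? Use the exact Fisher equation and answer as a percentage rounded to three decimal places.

(1 + i) = (1 + r)(1 + π) = 1.02250 × 1.02920 = 1.052357
i = 1.052357 − 1, so the required nominal rate is 5.236%.

5.236%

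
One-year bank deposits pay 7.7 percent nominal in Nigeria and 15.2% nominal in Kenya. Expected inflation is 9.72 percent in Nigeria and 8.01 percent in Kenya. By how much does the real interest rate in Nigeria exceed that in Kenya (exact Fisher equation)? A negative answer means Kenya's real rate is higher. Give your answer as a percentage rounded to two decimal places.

Nigeria: (1 + 0.0770)/(1 + 0.0972) − 1 = -1.8410%
Kenya: (1 + 0.1520)/(1 + 0.0801) − 1 = 6.6568%
Differential = -1.8410% − 6.6568% = -8.4978% → -8.50%.

-8.50%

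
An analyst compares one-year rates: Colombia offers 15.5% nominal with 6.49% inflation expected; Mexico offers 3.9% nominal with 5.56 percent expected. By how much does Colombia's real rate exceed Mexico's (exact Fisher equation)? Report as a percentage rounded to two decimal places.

10.03%

Colombia: (1 + 0.1550)/(1 + 0.0649) − 1 = 8.4609%
Mexico: (1 + 0.0390)/(1 + 0.0556) − 1 = -1.5726%
Differential = 8.4609% − (-1.5726%) = 10.0335% → 10.03%.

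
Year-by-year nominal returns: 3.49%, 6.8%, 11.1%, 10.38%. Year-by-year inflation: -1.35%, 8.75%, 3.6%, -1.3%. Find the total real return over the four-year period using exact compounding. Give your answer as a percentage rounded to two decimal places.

23.56%

Compound the nominal returns: 1.0349 × 1.0680 × 1.1110 × 1.1038 = 1.355421.
Compound inflation: 0.9865 × 1.0875 × 1.0360 × 0.9870 = 1.096992.
Deflate: 1.355421 / 1.096992 = 1.235580.
Total real return = 1.235580 − 1 → 23.56%.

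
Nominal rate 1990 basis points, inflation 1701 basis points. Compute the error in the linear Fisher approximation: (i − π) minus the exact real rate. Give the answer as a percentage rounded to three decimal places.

0.420%

Approximate: r ≈ 19.900% − 17.010% = 2.8900%
Exact: (1 + 0.1990)/(1 + 0.1701) − 1 = 2.4699%
Error = 2.8900% − 2.4699% = 0.4201% → 0.420%.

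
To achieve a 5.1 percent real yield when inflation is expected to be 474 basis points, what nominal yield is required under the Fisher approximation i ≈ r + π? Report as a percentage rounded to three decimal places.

9.840%

i ≈ r + π = 5.1% + 4.74% = 9.840%.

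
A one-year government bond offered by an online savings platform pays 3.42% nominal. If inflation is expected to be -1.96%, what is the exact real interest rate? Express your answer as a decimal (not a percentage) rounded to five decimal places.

0.05488

1 + r = 1.03420 / 0.98040 = 1.054876
r = 1.054876 − 1 = 5.4876%, i.e. 0.05488.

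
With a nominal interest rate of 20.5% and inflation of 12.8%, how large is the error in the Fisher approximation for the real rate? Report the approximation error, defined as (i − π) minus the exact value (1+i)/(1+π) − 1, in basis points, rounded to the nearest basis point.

87 basis points

Approximate: r ≈ 20.500% − 12.800% = 7.7000%
Exact: (1 + 0.2050)/(1 + 0.1280) − 1 = 6.8262%
Error = 7.7000% − 6.8262% = 0.8738% → 87 basis points.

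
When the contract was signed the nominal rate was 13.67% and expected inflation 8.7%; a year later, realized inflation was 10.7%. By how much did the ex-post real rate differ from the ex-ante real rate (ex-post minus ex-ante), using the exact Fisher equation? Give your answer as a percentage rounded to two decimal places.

Ex-ante: (1 + 0.1367)/(1 + 0.0870) − 1 = 4.5722%
Ex-post: (1 + 0.1367)/(1 + 0.1070) − 1 = 2.6829%
Difference (ex-post − ex-ante) = -1.8893% → -1.89%.

-1.89%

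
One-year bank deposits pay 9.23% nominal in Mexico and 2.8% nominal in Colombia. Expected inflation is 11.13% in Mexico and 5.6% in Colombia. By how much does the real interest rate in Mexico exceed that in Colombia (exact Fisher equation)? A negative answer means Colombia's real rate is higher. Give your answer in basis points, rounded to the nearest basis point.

94 basis points

Mexico: (1 + 0.0923)/(1 + 0.1113) − 1 = -1.7097%
Colombia: (1 + 0.0280)/(1 + 0.0560) − 1 = -2.6515%
Differential = -1.7097% − (-2.6515%) = 0.9418% → 94 basis points.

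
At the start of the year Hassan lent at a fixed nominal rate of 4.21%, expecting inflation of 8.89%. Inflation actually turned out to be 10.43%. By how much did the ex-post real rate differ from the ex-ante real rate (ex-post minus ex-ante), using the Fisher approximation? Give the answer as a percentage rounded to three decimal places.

Ex-ante: 4.21% − 8.89% = -4.680%
Ex-post: 4.21% − 10.43% = -6.220%
Difference (ex-post − ex-ante) = -1.5400% → -1.540%.

-1.540%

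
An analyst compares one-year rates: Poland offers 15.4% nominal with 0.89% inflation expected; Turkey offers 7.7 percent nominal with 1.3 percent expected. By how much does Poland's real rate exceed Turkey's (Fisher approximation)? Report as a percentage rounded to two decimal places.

8.11%

Poland: 15.4% − 0.89% = 14.510%
Turkey: 7.7% − 1.3% = 6.400%
Differential = 8.110% → 8.11%.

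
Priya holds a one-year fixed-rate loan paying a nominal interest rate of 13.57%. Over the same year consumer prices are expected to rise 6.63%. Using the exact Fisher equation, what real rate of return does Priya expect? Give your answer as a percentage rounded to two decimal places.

By the Fisher equation, 1 + r = (1 + i)/(1 + π).
1 + r = 1.13570 / 1.06630 = 1.065085
r = 1.065085 − 1 = 6.5085%, i.e. 6.51%.

6.51%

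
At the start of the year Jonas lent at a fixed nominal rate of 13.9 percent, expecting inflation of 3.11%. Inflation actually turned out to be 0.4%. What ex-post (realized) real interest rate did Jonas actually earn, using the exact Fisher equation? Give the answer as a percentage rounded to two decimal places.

Ex-post: (1 + 0.1390)/(1 + 0.0040) − 1 = 13.4462%
So the realized real rate is 13.45%.

13.45%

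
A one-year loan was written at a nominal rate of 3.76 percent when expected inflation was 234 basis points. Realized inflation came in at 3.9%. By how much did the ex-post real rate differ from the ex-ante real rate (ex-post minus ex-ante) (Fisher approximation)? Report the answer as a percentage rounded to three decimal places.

-1.560%

Ex-ante: 3.76% − 2.34% = 1.420%
Ex-post: 3.76% − 3.9% = -0.140%
Difference (ex-post − ex-ante) = -1.5600% → -1.560%.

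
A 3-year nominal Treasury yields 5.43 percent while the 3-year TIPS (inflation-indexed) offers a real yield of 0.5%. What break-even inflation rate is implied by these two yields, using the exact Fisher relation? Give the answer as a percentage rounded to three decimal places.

(1 + π) = (1 + i)/(1 + r) = 1.05430 / 1.00500 = 1.0490547
Break-even inflation = 1.0490547 − 1 → 4.905%.

4.905%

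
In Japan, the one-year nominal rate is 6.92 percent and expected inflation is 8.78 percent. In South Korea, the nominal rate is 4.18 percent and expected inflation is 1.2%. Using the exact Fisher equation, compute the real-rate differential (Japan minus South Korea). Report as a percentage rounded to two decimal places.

Japan: (1 + 0.0692)/(1 + 0.0878) − 1 = -1.7099%
South Korea: (1 + 0.0418)/(1 + 0.0120) − 1 = 2.9447%
Differential = -1.7099% − 2.9447% = -4.6545% → -4.65%.

-4.65%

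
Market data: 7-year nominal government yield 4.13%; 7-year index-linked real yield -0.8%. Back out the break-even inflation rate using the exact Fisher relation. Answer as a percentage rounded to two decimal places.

4.97%

(1 + π) = (1 + i)/(1 + r) = 1.04130 / 0.99200 = 1.049698
Break-even inflation = 1.049698 − 1 → 4.97%.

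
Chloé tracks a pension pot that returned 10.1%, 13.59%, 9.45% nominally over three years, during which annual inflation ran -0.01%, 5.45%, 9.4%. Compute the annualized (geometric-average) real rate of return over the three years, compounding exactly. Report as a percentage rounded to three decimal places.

Nominal growth factor = 1.1010 × 1.1359 × 1.0945 = 1.36881005
Price-level growth factor = 0.9999 × 1.0545 × 1.0940 = 1.15350764
Real growth factor = 1.36881005 / 1.15350764 = 1.18665018
Annualized real rate = 1.18665018^(1/3) − 1 = 5.8703% → 5.870%.

5.870%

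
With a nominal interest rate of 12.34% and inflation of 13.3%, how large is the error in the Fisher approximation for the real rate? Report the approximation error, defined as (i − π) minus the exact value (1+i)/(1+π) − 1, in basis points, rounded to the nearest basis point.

Approximate: r ≈ 12.340% − 13.300% = -0.9600%
Exact: (1 + 0.1234)/(1 + 0.1330) − 1 = -0.8473%
Error = -0.9600% − (-0.8473%) = -0.1127% → -11 basis points.

-11 basis points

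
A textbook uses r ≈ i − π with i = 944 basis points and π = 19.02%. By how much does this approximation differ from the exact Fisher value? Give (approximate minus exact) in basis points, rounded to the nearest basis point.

-153 basis points

Approximate: r ≈ 9.440% − 19.020% = -9.5800%
Exact: (1 + 0.0944)/(1 + 0.1902) − 1 = -8.0491%
Error = -9.5800% − (-8.0491%) = -1.5309% → -153 basis points.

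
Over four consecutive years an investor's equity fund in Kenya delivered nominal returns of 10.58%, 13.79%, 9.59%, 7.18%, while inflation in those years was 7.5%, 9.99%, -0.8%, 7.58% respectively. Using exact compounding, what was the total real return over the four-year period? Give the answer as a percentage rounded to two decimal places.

17.13%

Compound the nominal returns: 1.1058 × 1.1379 × 1.0959 × 1.0718 = 1.477969.
Compound inflation: 1.0750 × 1.0999 × 0.9920 × 1.0758 = 1.261842.
Deflate: 1.477969 / 1.261842 = 1.171279.
Total real return = 1.171279 − 1 → 17.13%.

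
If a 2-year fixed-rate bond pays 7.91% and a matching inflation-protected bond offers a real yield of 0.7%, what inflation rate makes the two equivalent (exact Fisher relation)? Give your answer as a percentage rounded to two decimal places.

(1 + π) = (1 + i)/(1 + r) = 1.07910 / 1.00700 = 1.071599
Break-even inflation = 1.071599 − 1 → 7.16%.

7.16%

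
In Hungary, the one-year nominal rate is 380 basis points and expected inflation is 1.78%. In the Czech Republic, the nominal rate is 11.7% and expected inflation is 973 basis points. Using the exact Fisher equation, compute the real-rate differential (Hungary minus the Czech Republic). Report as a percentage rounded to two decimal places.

0.19%

Hungary: (1 + 0.0380)/(1 + 0.0178) − 1 = 1.9847%
The Czech Republic: (1 + 0.1170)/(1 + 0.0973) − 1 = 1.7953%
Differential = 1.9847% − 1.7953% = 0.1894% → 0.19%.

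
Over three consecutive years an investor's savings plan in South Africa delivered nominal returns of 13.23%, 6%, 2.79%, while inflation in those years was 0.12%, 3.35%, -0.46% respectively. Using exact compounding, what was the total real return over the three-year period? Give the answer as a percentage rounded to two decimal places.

19.78%

Compound the nominal returns: 1.1323 × 1.0600 × 1.0279 = 1.233725.
Compound inflation: 1.0012 × 1.0335 × 0.9954 = 1.029980.
Deflate: 1.233725 / 1.029980 = 1.197814.
Total real return = 1.197814 − 1 → 19.78%.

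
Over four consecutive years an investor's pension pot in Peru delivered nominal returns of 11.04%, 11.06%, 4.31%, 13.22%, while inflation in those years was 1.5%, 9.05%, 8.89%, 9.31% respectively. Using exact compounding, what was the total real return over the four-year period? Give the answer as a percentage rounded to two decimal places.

10.55%

Nominal growth factor = 1.1104 × 1.1106 × 1.0431 × 1.1322 = 1.456419
Price-level growth factor = 1.0150 × 1.0905 × 1.0889 × 1.0931 = 1.317467
Real growth factor = 1.456419 / 1.317467 = 1.105469
Total real return = 1.105469 − 1 → 10.55%.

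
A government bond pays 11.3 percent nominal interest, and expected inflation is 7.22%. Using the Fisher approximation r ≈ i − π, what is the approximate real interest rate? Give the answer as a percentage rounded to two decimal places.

r ≈ i − π = 11.3% − 7.22% = 4.08%.

4.08%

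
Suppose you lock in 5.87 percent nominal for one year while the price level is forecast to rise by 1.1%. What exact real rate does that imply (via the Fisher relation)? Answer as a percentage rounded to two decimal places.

By the Fisher relation, 1 + r = (1 + i)/(1 + π).
1 + r = 1.05870 / 1.01100 = 1.047181
r = 1.047181 − 1 = 4.7181%, i.e. 4.72%.

4.72%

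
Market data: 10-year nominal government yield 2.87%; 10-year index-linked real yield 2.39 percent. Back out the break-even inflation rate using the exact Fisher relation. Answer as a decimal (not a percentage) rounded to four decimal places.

(1 + π) = (1 + i)/(1 + r) = 1.02870 / 1.02390 = 1.004688
Break-even inflation = 1.004688 − 1 → 0.0047.

0.0047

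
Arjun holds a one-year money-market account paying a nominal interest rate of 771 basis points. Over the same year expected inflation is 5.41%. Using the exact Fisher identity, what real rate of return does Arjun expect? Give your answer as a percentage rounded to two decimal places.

By the Fisher identity, 1 + r = (1 + i)/(1 + π).
1 + r = 1.07710 / 1.05410 = 1.021820
r = 1.021820 − 1 = 2.1820%, i.e. 2.18%.

2.18%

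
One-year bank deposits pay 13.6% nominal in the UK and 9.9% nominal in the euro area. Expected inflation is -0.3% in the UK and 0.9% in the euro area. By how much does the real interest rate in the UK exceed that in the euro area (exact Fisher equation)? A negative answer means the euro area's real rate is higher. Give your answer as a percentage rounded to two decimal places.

5.02%

The UK: (1 + 0.1360)/(1 − 0.0030) − 1 = 13.9418%
The euro area: (1 + 0.0990)/(1 + 0.0090) − 1 = 8.9197%
Differential = 13.9418% − 8.9197% = 5.0221% → 5.02%.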